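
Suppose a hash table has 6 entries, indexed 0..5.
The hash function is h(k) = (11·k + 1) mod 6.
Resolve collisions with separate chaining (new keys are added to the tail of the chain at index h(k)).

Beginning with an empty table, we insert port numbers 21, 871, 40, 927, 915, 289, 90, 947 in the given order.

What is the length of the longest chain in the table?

3

21 -> bucket 4
871 -> bucket 0
40 -> bucket 3
927 -> bucket 4 (collision)
915 -> bucket 4 (collision)
289 -> bucket 0 (collision)
90 -> bucket 1
947 -> bucket 2
Final buckets:
0: 871 -> 289
1: 90
2: 947
3: 40
4: 21 -> 927 -> 915
5: ∅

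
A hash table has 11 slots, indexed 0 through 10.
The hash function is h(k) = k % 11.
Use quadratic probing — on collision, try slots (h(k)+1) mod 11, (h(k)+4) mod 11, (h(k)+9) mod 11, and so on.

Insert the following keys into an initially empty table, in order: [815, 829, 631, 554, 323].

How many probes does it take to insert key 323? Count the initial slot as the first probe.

815: h=1 → slot 1
829: h=4 → slot 4
631: h=4, probe 4,5 → slot 5
554: h=4, probe 4,5,8 → slot 8
323: h=4, probe 4,5,8,2 → slot 2
Table: [∅, 815, 323, ∅, 829, 631, ∅, ∅, 554, ∅, ∅]

4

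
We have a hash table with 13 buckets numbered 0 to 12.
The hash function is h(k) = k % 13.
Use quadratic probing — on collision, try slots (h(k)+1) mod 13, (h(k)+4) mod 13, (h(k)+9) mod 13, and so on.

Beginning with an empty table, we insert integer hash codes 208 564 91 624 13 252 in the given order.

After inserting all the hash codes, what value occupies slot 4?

208: h=0 -> slot 0
564: h=5 -> slot 5
91: h=0, probe 0,1 -> slot 1
624: h=0, probe 0,1,4 -> slot 4
13: h=0, probe 0,1,4,9 -> slot 9
252: h=5, probe 5,6 -> slot 6
Table: [208, 91, ., ., 624, 564, 252, ., ., 13, ., ., .]

624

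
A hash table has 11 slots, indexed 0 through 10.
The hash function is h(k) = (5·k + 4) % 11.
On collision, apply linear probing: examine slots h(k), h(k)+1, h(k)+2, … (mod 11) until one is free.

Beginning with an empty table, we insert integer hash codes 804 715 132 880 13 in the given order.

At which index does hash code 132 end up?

Insert 804: h=9, slot 9 empty -> index 9.
Insert 715: h=4, slot 4 empty -> index 4.
Insert 132: h=4, slot 4 occupied -> index 5.
Insert 880: h=4, slots 4,5 occupied -> index 6.
Insert 13: h=3, slot 3 empty -> index 3.
Table: [_, _, _, 13, 715, 132, 880, _, _, 804, _]

5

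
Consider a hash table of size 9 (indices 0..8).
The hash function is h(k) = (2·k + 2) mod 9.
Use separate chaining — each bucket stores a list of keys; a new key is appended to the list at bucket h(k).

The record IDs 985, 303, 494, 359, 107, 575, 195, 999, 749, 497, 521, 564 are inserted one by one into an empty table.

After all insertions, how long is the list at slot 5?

Insert 985: h=1, bucket 1 empty -> new chain.
Insert 303: h=5, bucket 5 empty -> new chain.
Insert 494: h=0, bucket 0 empty -> new chain.
Insert 359: h=0, bucket 0 nonempty -> append to chain.
Insert 107: h=0, bucket 0 nonempty -> append to chain.
Insert 575: h=0, bucket 0 nonempty -> append to chain.
Insert 195: h=5, bucket 5 nonempty -> append to chain.
Insert 999: h=2, bucket 2 empty -> new chain.
Insert 749: h=6, bucket 6 empty -> new chain.
Insert 497: h=6, bucket 6 nonempty -> append to chain.
Insert 521: h=0, bucket 0 nonempty -> append to chain.
Insert 564: h=5, bucket 5 nonempty -> append to chain.
Final buckets:
0: 494 -> 359 -> 107 -> 575 -> 521
1: 985
2: 999
3: -
4: -
5: 303 -> 195 -> 564
6: 749 -> 497
7: -
8: -

3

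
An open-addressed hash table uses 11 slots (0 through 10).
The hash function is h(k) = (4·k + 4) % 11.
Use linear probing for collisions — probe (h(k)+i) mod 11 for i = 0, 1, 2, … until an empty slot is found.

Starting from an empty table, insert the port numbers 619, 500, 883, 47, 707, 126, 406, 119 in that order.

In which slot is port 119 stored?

Insert 619: h=5, slot 5 empty => index 5.
Insert 500: h=2, slot 2 empty => index 2.
Insert 883: h=5, slot 5 occupied => index 6.
Insert 47: h=5, slots 5,6 occupied => index 7.
Insert 707: h=5, slots 5,6,7 occupied => index 8.
Insert 126: h=2, slot 2 occupied => index 3.
Insert 406: h=0, slot 0 empty => index 0.
Insert 119: h=7, slots 7,8 occupied => index 9.
Table: [406, ∅, 500, 126, ∅, 619, 883, 47, 707, 119, ∅]

9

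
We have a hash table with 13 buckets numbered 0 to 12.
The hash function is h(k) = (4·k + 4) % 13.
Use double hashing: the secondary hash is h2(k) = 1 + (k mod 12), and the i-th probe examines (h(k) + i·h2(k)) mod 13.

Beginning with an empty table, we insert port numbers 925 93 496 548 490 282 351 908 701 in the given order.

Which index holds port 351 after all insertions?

925: h=12 → slot 12
93: h=12, h2=10, probe 12,9 → slot 9
496: h=12, h2=5, probe 12,4 → slot 4
548: h=12, h2=9, probe 12,8 → slot 8
490: h=1 → slot 1
282: h=1, h2=7, probe 1,8,2 → slot 2
351: h=4, h2=4, probe 4,8,12,3 → slot 3
908: h=9, h2=9, probe 9,5 → slot 5
701: h=0 → slot 0
Table: [701, 490, 282, 351, 496, 908, ∅, ∅, 548, 93, ∅, ∅, 925]

3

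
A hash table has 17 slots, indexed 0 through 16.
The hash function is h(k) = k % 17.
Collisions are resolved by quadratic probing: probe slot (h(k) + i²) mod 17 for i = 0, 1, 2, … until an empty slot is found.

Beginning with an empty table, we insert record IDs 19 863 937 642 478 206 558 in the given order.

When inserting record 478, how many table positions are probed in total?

3

19 hashes to 2; slot 2 is free → place at 2.
863 hashes to 13; slot 13 is free → place at 13.
937 hashes to 2; 2 taken → place at 3.
642 hashes to 13; 13 taken → place at 14.
478 hashes to 2; 2,3 taken → place at 6.
206 hashes to 2; 2,3,6 taken → place at 11.
558 hashes to 14; 14 taken → place at 15.
Table: [., ., 19, 937, ., ., 478, ., ., ., ., 206, ., 863, 642, 558, .]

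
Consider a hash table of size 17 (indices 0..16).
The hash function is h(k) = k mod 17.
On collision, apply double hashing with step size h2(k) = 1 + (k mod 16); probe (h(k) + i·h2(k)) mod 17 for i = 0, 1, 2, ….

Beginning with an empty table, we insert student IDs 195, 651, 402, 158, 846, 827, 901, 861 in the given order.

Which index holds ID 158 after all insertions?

3

195 hashes to 8; slot 8 is free -> place at 8.
651 hashes to 5; slot 5 is free -> place at 5.
402 hashes to 11; slot 11 is free -> place at 11.
158 hashes to 5, h2=15; 5 taken -> place at 3.
846 hashes to 13; slot 13 is free -> place at 13.
827 hashes to 11, h2=12; 11 taken -> place at 6.
901 hashes to 0; slot 0 is free -> place at 0.
861 hashes to 11, h2=14; 11,8,5 taken -> place at 2.
Table: [901, ∅, 861, 158, ∅, 651, 827, ∅, 195, ∅, ∅, 402, ∅, 846, ∅, ∅, ∅]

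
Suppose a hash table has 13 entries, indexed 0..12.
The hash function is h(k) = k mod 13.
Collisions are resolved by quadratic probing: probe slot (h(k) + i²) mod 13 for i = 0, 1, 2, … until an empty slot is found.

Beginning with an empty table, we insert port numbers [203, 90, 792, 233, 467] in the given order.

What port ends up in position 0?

792

203: h=8 -> slot 8
90: h=12 -> slot 12
792: h=12, probe 12,0 -> slot 0
233: h=12, probe 12,0,3 -> slot 3
467: h=12, probe 12,0,3,8,2 -> slot 2
Table: [792, ., 467, 233, ., ., ., ., 203, ., ., ., 90]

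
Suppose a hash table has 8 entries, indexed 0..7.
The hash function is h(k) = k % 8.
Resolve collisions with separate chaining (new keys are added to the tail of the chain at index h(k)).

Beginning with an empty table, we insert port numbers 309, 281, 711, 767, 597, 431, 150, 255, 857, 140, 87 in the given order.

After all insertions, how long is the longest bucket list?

5

Insert 309: h=5, bucket 5 empty -> new chain.
Insert 281: h=1, bucket 1 empty -> new chain.
Insert 711: h=7, bucket 7 empty -> new chain.
Insert 767: h=7, bucket 7 nonempty -> append to chain.
Insert 597: h=5, bucket 5 nonempty -> append to chain.
Insert 431: h=7, bucket 7 nonempty -> append to chain.
Insert 150: h=6, bucket 6 empty -> new chain.
Insert 255: h=7, bucket 7 nonempty -> append to chain.
Insert 857: h=1, bucket 1 nonempty -> append to chain.
Insert 140: h=4, bucket 4 empty -> new chain.
Insert 87: h=7, bucket 7 nonempty -> append to chain.
Final buckets:
0: —
1: 281 -> 857
2: —
3: —
4: 140
5: 309 -> 597
6: 150
7: 711 -> 767 -> 431 -> 255 -> 87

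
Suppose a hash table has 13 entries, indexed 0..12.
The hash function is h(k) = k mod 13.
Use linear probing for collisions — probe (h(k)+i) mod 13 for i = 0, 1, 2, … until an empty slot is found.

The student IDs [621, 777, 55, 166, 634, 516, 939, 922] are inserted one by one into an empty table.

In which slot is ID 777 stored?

11

Insert 621: h=10, slot 10 empty => index 10.
Insert 777: h=10, slot 10 occupied => index 11.
Insert 55: h=3, slot 3 empty => index 3.
Insert 166: h=10, slots 10,11 occupied => index 12.
Insert 634: h=10, slots 10,11,12 occupied => index 0.
Insert 516: h=9, slot 9 empty => index 9.
Insert 939: h=3, slot 3 occupied => index 4.
Insert 922: h=12, slots 12,0 occupied => index 1.
Table: [634, 922, -, 55, 939, -, -, -, -, 516, 621, 777, 166]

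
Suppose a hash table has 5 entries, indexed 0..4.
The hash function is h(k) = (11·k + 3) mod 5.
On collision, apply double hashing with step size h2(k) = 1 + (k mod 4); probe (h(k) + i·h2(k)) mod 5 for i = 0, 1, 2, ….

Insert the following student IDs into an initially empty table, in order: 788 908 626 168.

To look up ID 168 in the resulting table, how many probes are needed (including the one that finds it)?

3

788: h=1 → slot 1
908: h=1, h2=1, probe 1,2 → slot 2
626: h=4 → slot 4
168: h=1, h2=1, probe 1,2,3 → slot 3
Table: [., 788, 908, 168, 626]
Lookup 168: h=1, h2=1, probe 1,2,3 → found at 3.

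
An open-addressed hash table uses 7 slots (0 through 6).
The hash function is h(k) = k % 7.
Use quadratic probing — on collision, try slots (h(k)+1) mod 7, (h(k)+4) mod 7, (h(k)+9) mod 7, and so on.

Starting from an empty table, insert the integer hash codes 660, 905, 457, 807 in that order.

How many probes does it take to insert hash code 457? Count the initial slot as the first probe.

3

Insert 660: h=2, slot 2 empty → index 2.
Insert 905: h=2, slot 2 occupied → index 3.
Insert 457: h=2, slots 2,3 occupied → index 6.
Insert 807: h=2, slots 2,3,6 occupied → index 4.
Table: [∅, ∅, 660, 905, 807, ∅, 457]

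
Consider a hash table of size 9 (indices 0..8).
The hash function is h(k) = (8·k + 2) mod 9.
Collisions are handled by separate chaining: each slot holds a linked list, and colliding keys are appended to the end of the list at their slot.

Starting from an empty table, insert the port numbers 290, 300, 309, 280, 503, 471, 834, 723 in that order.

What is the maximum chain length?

290 → bucket 0
300 → bucket 8
309 → bucket 8 (collision)
280 → bucket 1
503 → bucket 3
471 → bucket 8 (collision)
834 → bucket 5
723 → bucket 8 (collision)
Final buckets:
0: 290
1: 280
2: _
3: 503
4: _
5: 834
6: _
7: _
8: 300 -> 309 -> 471 -> 723

4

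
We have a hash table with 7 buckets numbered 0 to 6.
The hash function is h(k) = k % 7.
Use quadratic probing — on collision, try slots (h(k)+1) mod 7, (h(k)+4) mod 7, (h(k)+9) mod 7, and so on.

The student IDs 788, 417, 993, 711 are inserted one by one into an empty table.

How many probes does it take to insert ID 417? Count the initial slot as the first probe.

2

788: h=4 -> slot 4
417: h=4, probe 4,5 -> slot 5
993: h=6 -> slot 6
711: h=4, probe 4,5,1 -> slot 1
Table: [_, 711, _, _, 788, 417, 993]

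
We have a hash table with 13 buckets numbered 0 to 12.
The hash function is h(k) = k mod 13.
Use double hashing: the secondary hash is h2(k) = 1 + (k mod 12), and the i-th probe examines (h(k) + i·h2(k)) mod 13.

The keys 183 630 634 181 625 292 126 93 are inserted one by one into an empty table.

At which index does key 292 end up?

183: h=1 -> slot 1
630: h=6 -> slot 6
634: h=10 -> slot 10
181: h=12 -> slot 12
625: h=1, h2=2, probe 1,3 -> slot 3
292: h=6, h2=5, probe 6,11 -> slot 11
126: h=9 -> slot 9
93: h=2 -> slot 2
Table: [., 183, 93, 625, ., ., 630, ., ., 126, 634, 292, 181]

11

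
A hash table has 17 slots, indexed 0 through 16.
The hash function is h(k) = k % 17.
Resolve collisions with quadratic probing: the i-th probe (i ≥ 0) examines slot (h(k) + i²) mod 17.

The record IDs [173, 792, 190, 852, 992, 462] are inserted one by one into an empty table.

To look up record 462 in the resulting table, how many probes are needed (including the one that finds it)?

173: h=3 → slot 3
792: h=10 → slot 10
190: h=3, probe 3,4 → slot 4
852: h=2 → slot 2
992: h=6 → slot 6
462: h=3, probe 3,4,7 → slot 7
Table: [∅, ∅, 852, 173, 190, ∅, 992, 462, ∅, ∅, 792, ∅, ∅, ∅, ∅, ∅, ∅]
Lookup 462: h=3, probe 3,4,7 → found at 7.

3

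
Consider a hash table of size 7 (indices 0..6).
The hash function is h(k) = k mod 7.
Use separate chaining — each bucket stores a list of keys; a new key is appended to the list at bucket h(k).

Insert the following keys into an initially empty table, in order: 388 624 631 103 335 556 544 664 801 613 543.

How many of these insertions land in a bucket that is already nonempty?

6

388 → bucket 3
624 → bucket 1
631 → bucket 1 (collision)
103 → bucket 5
335 → bucket 6
556 → bucket 3 (collision)
544 → bucket 5 (collision)
664 → bucket 6 (collision)
801 → bucket 3 (collision)
613 → bucket 4
543 → bucket 4 (collision)
Final buckets:
0: .
1: 624 -> 631
2: .
3: 388 -> 556 -> 801
4: 613 -> 543
5: 103 -> 544
6: 335 -> 664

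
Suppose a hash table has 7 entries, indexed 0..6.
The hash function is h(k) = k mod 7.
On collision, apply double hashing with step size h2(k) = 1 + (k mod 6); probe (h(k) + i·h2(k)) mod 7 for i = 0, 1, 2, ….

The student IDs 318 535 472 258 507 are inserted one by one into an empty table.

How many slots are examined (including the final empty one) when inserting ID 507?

Insert 318: h=3, slot 3 empty -> index 3.
Insert 535: h=3, h2=2, slot 3 occupied -> index 5.
Insert 472: h=3, h2=5, slot 3 occupied -> index 1.
Insert 258: h=6, slot 6 empty -> index 6.
Insert 507: h=3, h2=4, slot 3 occupied -> index 0.
Table: [507, 472, _, 318, _, 535, 258]

2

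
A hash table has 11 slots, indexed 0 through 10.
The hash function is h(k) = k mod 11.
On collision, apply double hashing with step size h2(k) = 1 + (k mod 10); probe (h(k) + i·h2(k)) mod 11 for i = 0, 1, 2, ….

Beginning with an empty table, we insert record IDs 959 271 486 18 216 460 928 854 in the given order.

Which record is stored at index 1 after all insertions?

854

959: h=2 -> slot 2
271: h=7 -> slot 7
486: h=2, h2=7, probe 2,9 -> slot 9
18: h=7, h2=9, probe 7,5 -> slot 5
216: h=7, h2=7, probe 7,3 -> slot 3
460: h=9, h2=1, probe 9,10 -> slot 10
928: h=4 -> slot 4
854: h=7, h2=5, probe 7,1 -> slot 1
Table: [., 854, 959, 216, 928, 18, ., 271, ., 486, 460]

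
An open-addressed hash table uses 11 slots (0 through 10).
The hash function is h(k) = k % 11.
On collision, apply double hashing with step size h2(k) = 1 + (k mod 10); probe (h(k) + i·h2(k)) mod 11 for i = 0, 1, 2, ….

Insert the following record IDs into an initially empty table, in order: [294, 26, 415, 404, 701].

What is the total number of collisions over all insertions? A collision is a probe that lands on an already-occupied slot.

294 hashes to 8; slot 8 is free => place at 8.
26 hashes to 4; slot 4 is free => place at 4.
415 hashes to 8, h2=6; 8 taken => place at 3.
404 hashes to 8, h2=5; 8 taken => place at 2.
701 hashes to 8, h2=2; 8 taken => place at 10.
Table: [∅, ∅, 404, 415, 26, ∅, ∅, ∅, 294, ∅, 701]

3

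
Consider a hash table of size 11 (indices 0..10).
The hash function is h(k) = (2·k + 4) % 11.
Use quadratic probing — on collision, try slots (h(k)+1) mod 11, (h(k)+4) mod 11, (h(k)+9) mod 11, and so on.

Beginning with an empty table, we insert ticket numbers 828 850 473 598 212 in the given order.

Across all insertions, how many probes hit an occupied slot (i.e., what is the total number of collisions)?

3

Insert 828: h=10, slot 10 empty => index 10.
Insert 850: h=10, slot 10 occupied => index 0.
Insert 473: h=4, slot 4 empty => index 4.
Insert 598: h=1, slot 1 empty => index 1.
Insert 212: h=10, slots 10,0 occupied => index 3.
Table: [850, 598, —, 212, 473, —, —, —, —, —, 828]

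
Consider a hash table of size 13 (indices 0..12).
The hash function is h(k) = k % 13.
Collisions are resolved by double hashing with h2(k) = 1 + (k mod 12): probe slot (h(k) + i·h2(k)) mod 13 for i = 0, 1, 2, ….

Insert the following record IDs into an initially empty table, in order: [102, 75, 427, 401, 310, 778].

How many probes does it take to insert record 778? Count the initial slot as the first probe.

102 hashes to 11; slot 11 is free → place at 11.
75 hashes to 10; slot 10 is free → place at 10.
427 hashes to 11, h2=8; 11 taken → place at 6.
401 hashes to 11, h2=6; 11 taken → place at 4.
310 hashes to 11, h2=11; 11 taken → place at 9.
778 hashes to 11, h2=11; 11,9 taken → place at 7.
Table: [., ., ., ., 401, ., 427, 778, ., 310, 75, 102, .]

3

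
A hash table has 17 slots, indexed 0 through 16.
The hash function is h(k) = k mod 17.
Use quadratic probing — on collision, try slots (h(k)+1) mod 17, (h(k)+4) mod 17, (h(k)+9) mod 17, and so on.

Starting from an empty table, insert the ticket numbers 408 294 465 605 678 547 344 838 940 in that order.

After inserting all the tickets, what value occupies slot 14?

Insert 408: h=0, slot 0 empty -> index 0.
Insert 294: h=5, slot 5 empty -> index 5.
Insert 465: h=6, slot 6 empty -> index 6.
Insert 605: h=10, slot 10 empty -> index 10.
Insert 678: h=15, slot 15 empty -> index 15.
Insert 547: h=3, slot 3 empty -> index 3.
Insert 344: h=4, slot 4 empty -> index 4.
Insert 838: h=5, slots 5,6 occupied -> index 9.
Insert 940: h=5, slots 5,6,9 occupied -> index 14.
Table: [408, _, _, 547, 344, 294, 465, _, _, 838, 605, _, _, _, 940, 678, _]

940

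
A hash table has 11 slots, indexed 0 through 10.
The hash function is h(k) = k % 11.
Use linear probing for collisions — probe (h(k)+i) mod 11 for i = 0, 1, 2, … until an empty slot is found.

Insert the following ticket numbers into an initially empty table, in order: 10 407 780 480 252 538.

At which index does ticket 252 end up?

Insert 10: h=10, slot 10 empty → index 10.
Insert 407: h=0, slot 0 empty → index 0.
Insert 780: h=10, slots 10,0 occupied → index 1.
Insert 480: h=7, slot 7 empty → index 7.
Insert 252: h=10, slots 10,0,1 occupied → index 2.
Insert 538: h=10, slots 10,0,1,2 occupied → index 3.
Table: [407, 780, 252, 538, -, -, -, 480, -, -, 10]

2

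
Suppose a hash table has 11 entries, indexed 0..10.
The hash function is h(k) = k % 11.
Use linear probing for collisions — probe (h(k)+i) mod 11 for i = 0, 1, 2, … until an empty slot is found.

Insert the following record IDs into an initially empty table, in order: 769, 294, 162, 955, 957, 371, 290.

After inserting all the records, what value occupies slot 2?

371

769 hashes to 10; slot 10 is free => place at 10.
294 hashes to 8; slot 8 is free => place at 8.
162 hashes to 8; 8 taken => place at 9.
955 hashes to 9; 9,10 taken => place at 0.
957 hashes to 0; 0 taken => place at 1.
371 hashes to 8; 8,9,10,0,1 taken => place at 2.
290 hashes to 4; slot 4 is free => place at 4.
Table: [955, 957, 371, ∅, 290, ∅, ∅, ∅, 294, 162, 769]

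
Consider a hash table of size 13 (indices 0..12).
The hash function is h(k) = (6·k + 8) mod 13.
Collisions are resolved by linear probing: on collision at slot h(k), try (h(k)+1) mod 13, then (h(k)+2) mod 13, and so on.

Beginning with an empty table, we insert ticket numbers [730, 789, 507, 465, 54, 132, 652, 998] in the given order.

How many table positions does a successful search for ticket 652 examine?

730: h=7 => slot 7
789: h=10 => slot 10
507: h=8 => slot 8
465: h=3 => slot 3
54: h=7, probe 7,8,9 => slot 9
132: h=7, probe 7,8,9,10,11 => slot 11
652: h=7, probe 7,8,9,10,11,12 => slot 12
998: h=3, probe 3,4 => slot 4
Table: [-, -, -, 465, 998, -, -, 730, 507, 54, 789, 132, 652]
Lookup 652: h=7, probe 7,8,9,10,11,12 → found at 12.

6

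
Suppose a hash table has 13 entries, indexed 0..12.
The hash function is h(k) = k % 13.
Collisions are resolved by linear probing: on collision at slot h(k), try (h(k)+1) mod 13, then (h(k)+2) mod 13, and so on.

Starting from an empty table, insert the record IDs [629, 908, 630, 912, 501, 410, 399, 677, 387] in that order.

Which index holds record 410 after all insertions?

8

Insert 629: h=5, slot 5 empty -> index 5.
Insert 908: h=11, slot 11 empty -> index 11.
Insert 630: h=6, slot 6 empty -> index 6.
Insert 912: h=2, slot 2 empty -> index 2.
Insert 501: h=7, slot 7 empty -> index 7.
Insert 410: h=7, slot 7 occupied -> index 8.
Insert 399: h=9, slot 9 empty -> index 9.
Insert 677: h=1, slot 1 empty -> index 1.
Insert 387: h=10, slot 10 empty -> index 10.
Table: [_, 677, 912, _, _, 629, 630, 501, 410, 399, 387, 908, _]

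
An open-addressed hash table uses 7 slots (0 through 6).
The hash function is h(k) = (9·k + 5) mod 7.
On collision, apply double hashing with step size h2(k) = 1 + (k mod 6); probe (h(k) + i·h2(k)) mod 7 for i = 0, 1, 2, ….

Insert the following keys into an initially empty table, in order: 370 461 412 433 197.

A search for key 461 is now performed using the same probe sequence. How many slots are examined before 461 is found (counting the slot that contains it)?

2

370 hashes to 3; slot 3 is free → place at 3.
461 hashes to 3, h2=6; 3 taken → place at 2.
412 hashes to 3, h2=5; 3 taken → place at 1.
433 hashes to 3, h2=2; 3 taken → place at 5.
197 hashes to 0; slot 0 is free → place at 0.
Table: [197, 412, 461, 370, —, 433, —]
Lookup 461: h=3, h2=6, probe 3,2 → found at 2.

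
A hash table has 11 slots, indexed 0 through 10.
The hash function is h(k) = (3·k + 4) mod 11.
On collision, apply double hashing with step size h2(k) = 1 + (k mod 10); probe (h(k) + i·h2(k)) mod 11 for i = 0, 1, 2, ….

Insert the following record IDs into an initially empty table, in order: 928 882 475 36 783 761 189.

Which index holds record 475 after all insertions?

0

928: h=5 => slot 5
882: h=10 => slot 10
475: h=10, h2=6, probe 10,5,0 => slot 0
36: h=2 => slot 2
783: h=10, h2=4, probe 10,3 => slot 3
761: h=10, h2=2, probe 10,1 => slot 1
189: h=10, h2=10, probe 10,9 => slot 9
Table: [475, 761, 36, 783, —, 928, —, —, —, 189, 882]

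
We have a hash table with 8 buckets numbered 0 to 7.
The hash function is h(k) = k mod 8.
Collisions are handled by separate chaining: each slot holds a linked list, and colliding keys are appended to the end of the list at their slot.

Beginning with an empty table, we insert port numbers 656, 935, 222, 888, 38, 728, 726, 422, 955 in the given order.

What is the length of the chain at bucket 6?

656 -> bucket 0
935 -> bucket 7
222 -> bucket 6
888 -> bucket 0 (collision)
38 -> bucket 6 (collision)
728 -> bucket 0 (collision)
726 -> bucket 6 (collision)
422 -> bucket 6 (collision)
955 -> bucket 3
Final buckets:
0: 656 -> 888 -> 728
1: .
2: .
3: 955
4: .
5: .
6: 222 -> 38 -> 726 -> 422
7: 935

4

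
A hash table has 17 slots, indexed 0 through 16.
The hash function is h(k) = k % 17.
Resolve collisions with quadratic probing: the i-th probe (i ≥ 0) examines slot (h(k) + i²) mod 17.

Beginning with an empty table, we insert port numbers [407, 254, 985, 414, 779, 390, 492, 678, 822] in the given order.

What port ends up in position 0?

407: h=16 -> slot 16
254: h=16, probe 16,0 -> slot 0
985: h=16, probe 16,0,3 -> slot 3
414: h=6 -> slot 6
779: h=14 -> slot 14
390: h=16, probe 16,0,3,8 -> slot 8
492: h=16, probe 16,0,3,8,15 -> slot 15
678: h=15, probe 15,16,2 -> slot 2
822: h=6, probe 6,7 -> slot 7
Table: [254, ., 678, 985, ., ., 414, 822, 390, ., ., ., ., ., 779, 492, 407]

254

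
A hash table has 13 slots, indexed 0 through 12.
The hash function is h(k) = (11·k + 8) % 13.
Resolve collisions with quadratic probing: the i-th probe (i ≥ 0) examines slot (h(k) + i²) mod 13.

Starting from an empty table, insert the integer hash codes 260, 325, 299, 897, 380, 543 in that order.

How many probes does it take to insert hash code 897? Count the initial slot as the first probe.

4

260 hashes to 8; slot 8 is free => place at 8.
325 hashes to 8; 8 taken => place at 9.
299 hashes to 8; 8,9 taken => place at 12.
897 hashes to 8; 8,9,12 taken => place at 4.
380 hashes to 2; slot 2 is free => place at 2.
543 hashes to 1; slot 1 is free => place at 1.
Table: [—, 543, 380, —, 897, —, —, —, 260, 325, —, —, 299]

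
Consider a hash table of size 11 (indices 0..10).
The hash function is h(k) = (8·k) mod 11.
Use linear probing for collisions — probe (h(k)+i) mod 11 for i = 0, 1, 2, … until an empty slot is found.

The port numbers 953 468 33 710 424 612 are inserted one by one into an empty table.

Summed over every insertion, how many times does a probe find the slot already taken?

4

953 hashes to 1; slot 1 is free => place at 1.
468 hashes to 4; slot 4 is free => place at 4.
33 hashes to 0; slot 0 is free => place at 0.
710 hashes to 4; 4 taken => place at 5.
424 hashes to 4; 4,5 taken => place at 6.
612 hashes to 1; 1 taken => place at 2.
Table: [33, 953, 612, —, 468, 710, 424, —, —, —, —]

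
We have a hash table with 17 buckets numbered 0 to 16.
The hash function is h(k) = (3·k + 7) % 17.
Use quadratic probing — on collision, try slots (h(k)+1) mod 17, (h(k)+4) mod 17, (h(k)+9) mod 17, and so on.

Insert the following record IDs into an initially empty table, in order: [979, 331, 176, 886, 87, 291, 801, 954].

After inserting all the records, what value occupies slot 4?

954

979 hashes to 3; slot 3 is free → place at 3.
331 hashes to 14; slot 14 is free → place at 14.
176 hashes to 8; slot 8 is free → place at 8.
886 hashes to 13; slot 13 is free → place at 13.
87 hashes to 13; 13,14 taken → place at 0.
291 hashes to 13; 13,14,0 taken → place at 5.
801 hashes to 13; 13,14,0,5 taken → place at 12.
954 hashes to 13; 13,14,0,5,12 taken → place at 4.
Table: [87, _, _, 979, 954, 291, _, _, 176, _, _, _, 801, 886, 331, _, _]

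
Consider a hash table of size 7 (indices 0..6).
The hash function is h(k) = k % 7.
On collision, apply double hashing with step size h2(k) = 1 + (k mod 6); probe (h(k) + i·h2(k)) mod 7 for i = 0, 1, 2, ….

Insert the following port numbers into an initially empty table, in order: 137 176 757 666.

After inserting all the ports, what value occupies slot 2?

137: h=4 -> slot 4
176: h=1 -> slot 1
757: h=1, h2=2, probe 1,3 -> slot 3
666: h=1, h2=1, probe 1,2 -> slot 2
Table: [., 176, 666, 757, 137, ., .]

666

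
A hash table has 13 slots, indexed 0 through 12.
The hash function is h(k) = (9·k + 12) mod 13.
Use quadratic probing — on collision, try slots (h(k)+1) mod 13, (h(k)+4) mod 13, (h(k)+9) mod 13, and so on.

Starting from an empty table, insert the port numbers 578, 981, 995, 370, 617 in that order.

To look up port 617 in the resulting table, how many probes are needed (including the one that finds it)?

5

578: h=1 => slot 1
981: h=1, probe 1,2 => slot 2
995: h=10 => slot 10
370: h=1, probe 1,2,5 => slot 5
617: h=1, probe 1,2,5,10,4 => slot 4
Table: [—, 578, 981, —, 617, 370, —, —, —, —, 995, —, —]
Lookup 617: h=1, probe 1,2,5,10,4 → found at 4.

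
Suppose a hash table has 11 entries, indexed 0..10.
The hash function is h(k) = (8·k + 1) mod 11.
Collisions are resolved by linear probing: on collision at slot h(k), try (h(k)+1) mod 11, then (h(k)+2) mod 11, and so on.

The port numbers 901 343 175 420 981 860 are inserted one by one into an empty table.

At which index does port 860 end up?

9

901 hashes to 4; slot 4 is free → place at 4.
343 hashes to 6; slot 6 is free → place at 6.
175 hashes to 4; 4 taken → place at 5.
420 hashes to 6; 6 taken → place at 7.
981 hashes to 6; 6,7 taken → place at 8.
860 hashes to 6; 6,7,8 taken → place at 9.
Table: [_, _, _, _, 901, 175, 343, 420, 981, 860, _]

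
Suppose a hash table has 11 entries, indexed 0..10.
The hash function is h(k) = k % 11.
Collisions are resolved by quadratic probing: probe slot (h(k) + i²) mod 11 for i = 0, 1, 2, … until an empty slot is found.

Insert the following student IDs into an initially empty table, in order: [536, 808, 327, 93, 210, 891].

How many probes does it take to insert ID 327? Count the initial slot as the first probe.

2

536: h=8 -> slot 8
808: h=5 -> slot 5
327: h=8, probe 8,9 -> slot 9
93: h=5, probe 5,6 -> slot 6
210: h=1 -> slot 1
891: h=0 -> slot 0
Table: [891, 210, -, -, -, 808, 93, -, 536, 327, -]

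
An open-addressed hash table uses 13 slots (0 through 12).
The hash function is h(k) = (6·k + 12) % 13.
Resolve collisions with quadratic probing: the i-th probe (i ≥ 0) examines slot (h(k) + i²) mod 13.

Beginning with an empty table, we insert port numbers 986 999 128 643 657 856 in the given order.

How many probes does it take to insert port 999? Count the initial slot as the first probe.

2

986: h=0 → slot 0
999: h=0, probe 0,1 → slot 1
128: h=0, probe 0,1,4 → slot 4
643: h=9 → slot 9
657: h=2 → slot 2
856: h=0, probe 0,1,4,9,3 → slot 3
Table: [986, 999, 657, 856, 128, ., ., ., ., 643, ., ., .]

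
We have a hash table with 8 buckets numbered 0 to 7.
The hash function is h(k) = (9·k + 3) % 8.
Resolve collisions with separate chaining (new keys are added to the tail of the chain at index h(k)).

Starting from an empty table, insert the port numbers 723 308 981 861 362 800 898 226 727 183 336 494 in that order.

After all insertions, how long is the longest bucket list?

Insert 723: h=6, bucket 6 empty → new chain.
Insert 308: h=7, bucket 7 empty → new chain.
Insert 981: h=0, bucket 0 empty → new chain.
Insert 861: h=0, bucket 0 nonempty → append to chain.
Insert 362: h=5, bucket 5 empty → new chain.
Insert 800: h=3, bucket 3 empty → new chain.
Insert 898: h=5, bucket 5 nonempty → append to chain.
Insert 226: h=5, bucket 5 nonempty → append to chain.
Insert 727: h=2, bucket 2 empty → new chain.
Insert 183: h=2, bucket 2 nonempty → append to chain.
Insert 336: h=3, bucket 3 nonempty → append to chain.
Insert 494: h=1, bucket 1 empty → new chain.
Final buckets:
0: 981 -> 861
1: 494
2: 727 -> 183
3: 800 -> 336
4: .
5: 362 -> 898 -> 226
6: 723
7: 308

3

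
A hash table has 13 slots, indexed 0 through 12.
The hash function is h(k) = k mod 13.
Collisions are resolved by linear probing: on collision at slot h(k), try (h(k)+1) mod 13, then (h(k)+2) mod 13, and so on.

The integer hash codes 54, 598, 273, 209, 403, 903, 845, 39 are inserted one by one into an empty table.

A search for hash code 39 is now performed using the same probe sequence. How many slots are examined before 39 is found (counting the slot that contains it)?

8

54: h=2 → slot 2
598: h=0 → slot 0
273: h=0, probe 0,1 → slot 1
209: h=1, probe 1,2,3 → slot 3
403: h=0, probe 0,1,2,3,4 → slot 4
903: h=6 → slot 6
845: h=0, probe 0,1,2,3,4,5 → slot 5
39: h=0, probe 0,1,2,3,4,5,6,7 → slot 7
Table: [598, 273, 54, 209, 403, 845, 903, 39, ., ., ., ., .]
Lookup 39: h=0, probe 0,1,2,3,4,5,6,7 → found at 7.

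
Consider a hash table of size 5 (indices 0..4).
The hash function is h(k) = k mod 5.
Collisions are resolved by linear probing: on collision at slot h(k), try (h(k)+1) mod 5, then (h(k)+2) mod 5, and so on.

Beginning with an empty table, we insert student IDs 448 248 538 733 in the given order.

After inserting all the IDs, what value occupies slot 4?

248

448 hashes to 3; slot 3 is free => place at 3.
248 hashes to 3; 3 taken => place at 4.
538 hashes to 3; 3,4 taken => place at 0.
733 hashes to 3; 3,4,0 taken => place at 1.
Table: [538, 733, -, 448, 248]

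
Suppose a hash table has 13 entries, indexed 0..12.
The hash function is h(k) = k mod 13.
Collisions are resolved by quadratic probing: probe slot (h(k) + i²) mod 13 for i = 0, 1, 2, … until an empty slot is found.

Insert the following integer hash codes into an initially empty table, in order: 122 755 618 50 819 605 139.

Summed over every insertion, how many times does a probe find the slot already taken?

Insert 122: h=5, slot 5 empty → index 5.
Insert 755: h=1, slot 1 empty → index 1.
Insert 618: h=7, slot 7 empty → index 7.
Insert 50: h=11, slot 11 empty → index 11.
Insert 819: h=0, slot 0 empty → index 0.
Insert 605: h=7, slot 7 occupied → index 8.
Insert 139: h=9, slot 9 empty → index 9.
Table: [819, 755, -, -, -, 122, -, 618, 605, 139, -, 50, -]

1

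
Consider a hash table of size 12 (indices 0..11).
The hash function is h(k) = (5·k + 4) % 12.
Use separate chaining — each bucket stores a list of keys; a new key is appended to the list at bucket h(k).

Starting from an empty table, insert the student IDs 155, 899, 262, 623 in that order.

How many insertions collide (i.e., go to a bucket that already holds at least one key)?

Insert 155: h=11, bucket 11 empty -> new chain.
Insert 899: h=11, bucket 11 nonempty -> append to chain.
Insert 262: h=6, bucket 6 empty -> new chain.
Insert 623: h=11, bucket 11 nonempty -> append to chain.
Final buckets:
0: _
1: _
2: _
3: _
4: _
5: _
6: 262
7: _
8: _
9: _
10: _
11: 155 -> 899 -> 623

2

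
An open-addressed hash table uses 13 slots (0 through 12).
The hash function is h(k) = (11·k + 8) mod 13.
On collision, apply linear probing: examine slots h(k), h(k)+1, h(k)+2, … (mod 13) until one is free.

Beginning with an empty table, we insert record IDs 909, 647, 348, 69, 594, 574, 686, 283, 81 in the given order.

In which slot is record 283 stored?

Insert 909: h=10, slot 10 empty -> index 10.
Insert 647: h=1, slot 1 empty -> index 1.
Insert 348: h=1, slot 1 occupied -> index 2.
Insert 69: h=0, slot 0 empty -> index 0.
Insert 594: h=3, slot 3 empty -> index 3.
Insert 574: h=4, slot 4 empty -> index 4.
Insert 686: h=1, slots 1,2,3,4 occupied -> index 5.
Insert 283: h=1, slots 1,2,3,4,5 occupied -> index 6.
Insert 81: h=2, slots 2,3,4,5,6 occupied -> index 7.
Table: [69, 647, 348, 594, 574, 686, 283, 81, ∅, ∅, 909, ∅, ∅]

6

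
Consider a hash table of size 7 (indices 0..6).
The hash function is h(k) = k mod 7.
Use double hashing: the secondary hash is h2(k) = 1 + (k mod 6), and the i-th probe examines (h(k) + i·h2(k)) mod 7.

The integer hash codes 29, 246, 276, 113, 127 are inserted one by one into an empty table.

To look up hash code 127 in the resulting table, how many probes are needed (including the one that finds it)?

29 hashes to 1; slot 1 is free → place at 1.
246 hashes to 1, h2=1; 1 taken → place at 2.
276 hashes to 3; slot 3 is free → place at 3.
113 hashes to 1, h2=6; 1 taken → place at 0.
127 hashes to 1, h2=2; 1,3 taken → place at 5.
Table: [113, 29, 246, 276, —, 127, —]
Lookup 127: h=1, h2=2, probe 1,3,5 → found at 5.

3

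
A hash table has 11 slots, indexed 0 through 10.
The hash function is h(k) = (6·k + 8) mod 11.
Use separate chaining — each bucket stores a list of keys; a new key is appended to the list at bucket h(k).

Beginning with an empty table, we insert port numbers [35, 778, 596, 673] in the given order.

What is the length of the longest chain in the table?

Insert 35: h=9, bucket 9 empty -> new chain.
Insert 778: h=1, bucket 1 empty -> new chain.
Insert 596: h=9, bucket 9 nonempty -> append to chain.
Insert 673: h=9, bucket 9 nonempty -> append to chain.
Final buckets:
0: _
1: 778
2: _
3: _
4: _
5: _
6: _
7: _
8: _
9: 35 -> 596 -> 673
10: _

3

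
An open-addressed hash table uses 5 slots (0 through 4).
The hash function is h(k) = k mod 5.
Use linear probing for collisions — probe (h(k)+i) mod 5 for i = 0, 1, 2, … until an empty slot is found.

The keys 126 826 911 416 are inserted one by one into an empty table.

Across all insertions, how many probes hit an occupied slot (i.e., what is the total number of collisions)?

6

126 hashes to 1; slot 1 is free → place at 1.
826 hashes to 1; 1 taken → place at 2.
911 hashes to 1; 1,2 taken → place at 3.
416 hashes to 1; 1,2,3 taken → place at 4.
Table: [-, 126, 826, 911, 416]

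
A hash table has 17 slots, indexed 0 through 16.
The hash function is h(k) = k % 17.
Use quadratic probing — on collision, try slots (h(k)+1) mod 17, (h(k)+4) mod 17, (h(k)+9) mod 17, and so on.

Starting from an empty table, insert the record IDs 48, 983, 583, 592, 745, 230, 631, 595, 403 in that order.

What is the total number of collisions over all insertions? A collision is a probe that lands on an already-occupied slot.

48: h=14 => slot 14
983: h=14, probe 14,15 => slot 15
583: h=5 => slot 5
592: h=14, probe 14,15,1 => slot 1
745: h=14, probe 14,15,1,6 => slot 6
230: h=9 => slot 9
631: h=2 => slot 2
595: h=0 => slot 0
403: h=12 => slot 12
Table: [595, 592, 631, ., ., 583, 745, ., ., 230, ., ., 403, ., 48, 983, .]

6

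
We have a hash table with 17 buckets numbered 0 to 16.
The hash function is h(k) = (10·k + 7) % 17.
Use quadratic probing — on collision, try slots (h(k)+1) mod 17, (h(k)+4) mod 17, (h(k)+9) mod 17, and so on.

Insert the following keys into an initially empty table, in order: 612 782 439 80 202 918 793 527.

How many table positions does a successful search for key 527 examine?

612: h=7 → slot 7
782: h=7, probe 7,8 → slot 8
439: h=11 → slot 11
80: h=8, probe 8,9 → slot 9
202: h=4 → slot 4
918: h=7, probe 7,8,11,16 → slot 16
793: h=15 → slot 15
527: h=7, probe 7,8,11,16,6 → slot 6
Table: [_, _, _, _, 202, _, 527, 612, 782, 80, _, 439, _, _, _, 793, 918]
Lookup 527: h=7, probe 7,8,11,16,6 → found at 6.

5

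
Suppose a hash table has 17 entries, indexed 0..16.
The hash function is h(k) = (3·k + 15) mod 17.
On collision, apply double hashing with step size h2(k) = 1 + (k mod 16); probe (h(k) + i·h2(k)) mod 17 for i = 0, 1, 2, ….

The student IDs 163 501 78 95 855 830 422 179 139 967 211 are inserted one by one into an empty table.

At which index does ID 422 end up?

3

Insert 163: h=11, slot 11 empty -> index 11.
Insert 501: h=5, slot 5 empty -> index 5.
Insert 78: h=11, h2=15, slot 11 occupied -> index 9.
Insert 95: h=11, h2=16, slot 11 occupied -> index 10.
Insert 855: h=13, slot 13 empty -> index 13.
Insert 830: h=6, slot 6 empty -> index 6.
Insert 422: h=6, h2=7, slots 6,13 occupied -> index 3.
Insert 179: h=8, slot 8 empty -> index 8.
Insert 139: h=7, slot 7 empty -> index 7.
Insert 967: h=9, h2=8, slot 9 occupied -> index 0.
Insert 211: h=2, slot 2 empty -> index 2.
Table: [967, —, 211, 422, —, 501, 830, 139, 179, 78, 95, 163, —, 855, —, —, —]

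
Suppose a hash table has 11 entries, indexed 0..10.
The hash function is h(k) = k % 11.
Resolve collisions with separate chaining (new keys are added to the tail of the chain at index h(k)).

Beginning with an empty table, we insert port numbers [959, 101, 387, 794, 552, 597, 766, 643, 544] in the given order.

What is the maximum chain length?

5

Insert 959: h=2, bucket 2 empty → new chain.
Insert 101: h=2, bucket 2 nonempty → append to chain.
Insert 387: h=2, bucket 2 nonempty → append to chain.
Insert 794: h=2, bucket 2 nonempty → append to chain.
Insert 552: h=2, bucket 2 nonempty → append to chain.
Insert 597: h=3, bucket 3 empty → new chain.
Insert 766: h=7, bucket 7 empty → new chain.
Insert 643: h=5, bucket 5 empty → new chain.
Insert 544: h=5, bucket 5 nonempty → append to chain.
Final buckets:
0: —
1: —
2: 959 -> 101 -> 387 -> 794 -> 552
3: 597
4: —
5: 643 -> 544
6: —
7: 766
8: —
9: —
10: —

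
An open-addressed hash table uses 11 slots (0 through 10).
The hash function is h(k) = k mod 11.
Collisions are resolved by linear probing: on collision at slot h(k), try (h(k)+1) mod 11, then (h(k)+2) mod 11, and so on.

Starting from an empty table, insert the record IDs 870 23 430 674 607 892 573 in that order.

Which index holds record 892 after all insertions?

Insert 870: h=1, slot 1 empty -> index 1.
Insert 23: h=1, slot 1 occupied -> index 2.
Insert 430: h=1, slots 1,2 occupied -> index 3.
Insert 674: h=3, slot 3 occupied -> index 4.
Insert 607: h=2, slots 2,3,4 occupied -> index 5.
Insert 892: h=1, slots 1,2,3,4,5 occupied -> index 6.
Insert 573: h=1, slots 1,2,3,4,5,6 occupied -> index 7.
Table: [∅, 870, 23, 430, 674, 607, 892, 573, ∅, ∅, ∅]

6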